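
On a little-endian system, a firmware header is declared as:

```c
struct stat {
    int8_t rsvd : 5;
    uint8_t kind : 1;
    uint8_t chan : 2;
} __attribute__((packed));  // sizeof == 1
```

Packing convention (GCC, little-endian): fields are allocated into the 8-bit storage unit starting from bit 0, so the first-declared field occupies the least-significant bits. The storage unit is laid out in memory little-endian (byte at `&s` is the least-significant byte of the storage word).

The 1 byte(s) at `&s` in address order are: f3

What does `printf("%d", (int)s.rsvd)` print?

[0]=0xf3 (little-endian) → word 0xf3
rsvd [0+:5] = (word>>0) & 0x1f = 19  ←
kind [5+:1] = (word>>5) & 0x1 = 1
chan [6+:2] = (word>>6) & 0x3 = 3
rsvd signed 5b, MSB=1: 19 - 32 = -13

-13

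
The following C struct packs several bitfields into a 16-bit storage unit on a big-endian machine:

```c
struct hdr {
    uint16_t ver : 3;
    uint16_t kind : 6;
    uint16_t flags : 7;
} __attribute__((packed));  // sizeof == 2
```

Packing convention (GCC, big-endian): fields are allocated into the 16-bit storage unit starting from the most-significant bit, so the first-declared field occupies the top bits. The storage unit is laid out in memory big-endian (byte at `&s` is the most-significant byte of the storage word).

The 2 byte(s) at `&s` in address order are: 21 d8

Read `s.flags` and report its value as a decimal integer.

88

[0]=0x21 [1]=0xd8 (big-endian) → word 0x21d8
ver:3 @ bit 13 → (0x21d8>>13)&0x7 = 0x1
kind:6 @ bit 7 → (0x21d8>>7)&0x3f = 0x3
flags:7 @ bit 0 → (0x21d8>>0)&0x7f = 0x58  ←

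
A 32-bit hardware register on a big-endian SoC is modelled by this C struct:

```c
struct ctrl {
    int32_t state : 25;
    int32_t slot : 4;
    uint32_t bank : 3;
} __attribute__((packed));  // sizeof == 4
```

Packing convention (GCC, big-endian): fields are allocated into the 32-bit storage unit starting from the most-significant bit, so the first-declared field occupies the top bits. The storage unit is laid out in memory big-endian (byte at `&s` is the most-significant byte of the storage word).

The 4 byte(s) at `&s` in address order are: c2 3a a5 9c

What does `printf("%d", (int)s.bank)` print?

4

[0]=0xc2 [1]=0x3a [2]=0xa5 [3]=0x9c (big-endian) → word 0xc23aa59c
state [7+:25] = (word>>7) & 0x1ffffff = 25457995
slot [3+:4] = (word>>3) & 0xf = 3
bank [0+:3] = (word>>0) & 0x7 = 4  ←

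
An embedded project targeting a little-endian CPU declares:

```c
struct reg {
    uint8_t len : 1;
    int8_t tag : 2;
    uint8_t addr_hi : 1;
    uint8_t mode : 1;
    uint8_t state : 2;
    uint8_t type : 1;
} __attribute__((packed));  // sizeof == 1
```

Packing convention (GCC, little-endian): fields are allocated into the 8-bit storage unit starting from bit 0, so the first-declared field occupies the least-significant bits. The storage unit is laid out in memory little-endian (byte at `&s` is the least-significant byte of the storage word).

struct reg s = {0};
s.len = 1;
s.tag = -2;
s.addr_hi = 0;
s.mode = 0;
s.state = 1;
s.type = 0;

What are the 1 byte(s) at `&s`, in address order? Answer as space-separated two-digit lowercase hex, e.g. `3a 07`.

[0+:1] len=1 & 0x1 = 0x1; word=0x01
[1+:2] tag=-2 & 0x3 = 0x2; word=0x05
[3+:1] addr_hi=0 & 0x1 = 0x0; word=0x05
[4+:1] mode=0 & 0x1 = 0x0; word=0x05
[5+:2] state=1 & 0x3 = 0x1; word=0x25
[7+:1] type=0 & 0x1 = 0x0; word=0x25
word = 0x25 → little-endian bytes:
  [0]=0x25

25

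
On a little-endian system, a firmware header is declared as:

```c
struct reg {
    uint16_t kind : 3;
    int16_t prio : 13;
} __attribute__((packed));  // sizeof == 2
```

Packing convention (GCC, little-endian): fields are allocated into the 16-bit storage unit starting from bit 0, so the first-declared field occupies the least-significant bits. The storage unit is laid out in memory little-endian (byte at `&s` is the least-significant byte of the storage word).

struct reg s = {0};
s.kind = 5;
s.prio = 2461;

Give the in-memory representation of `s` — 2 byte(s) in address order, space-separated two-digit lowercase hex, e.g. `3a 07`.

ed 4c

kind (3b) val=5 bits=0x5 at bit 0: 0x0005
prio (13b) val=2461 bits=0x99d at bit 3: 0x4ced
word = 0x4ced → little-endian bytes:
  [0]=0xed  [1]=0x4c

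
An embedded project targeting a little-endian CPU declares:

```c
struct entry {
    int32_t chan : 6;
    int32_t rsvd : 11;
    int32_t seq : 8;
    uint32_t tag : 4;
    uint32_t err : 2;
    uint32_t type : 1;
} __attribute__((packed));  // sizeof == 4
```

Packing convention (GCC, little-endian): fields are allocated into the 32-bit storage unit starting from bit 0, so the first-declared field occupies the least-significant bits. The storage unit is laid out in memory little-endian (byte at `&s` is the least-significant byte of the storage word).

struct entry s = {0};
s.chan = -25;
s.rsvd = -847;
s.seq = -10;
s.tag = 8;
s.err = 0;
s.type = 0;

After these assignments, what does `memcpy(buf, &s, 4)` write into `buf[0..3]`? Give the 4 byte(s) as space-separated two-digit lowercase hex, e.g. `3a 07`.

chan:6 = -25 → 0x27 << 0 → word 0x00000027
rsvd:11 = -847 → 0x4b1 << 6 → word 0x00012c67
seq:8 = -10 → 0xf6 << 17 → word 0x01ed2c67
tag:4 = 8 → 0x8 << 25 → word 0x11ed2c67
err:2 = 0 → 0x0 << 29 → word 0x11ed2c67
type:1 = 0 → 0x0 << 31 → word 0x11ed2c67
word = 0x11ed2c67 → little-endian bytes:
  [0]=0x67  [1]=0x2c  [2]=0xed  [3]=0x11

67 2c ed 11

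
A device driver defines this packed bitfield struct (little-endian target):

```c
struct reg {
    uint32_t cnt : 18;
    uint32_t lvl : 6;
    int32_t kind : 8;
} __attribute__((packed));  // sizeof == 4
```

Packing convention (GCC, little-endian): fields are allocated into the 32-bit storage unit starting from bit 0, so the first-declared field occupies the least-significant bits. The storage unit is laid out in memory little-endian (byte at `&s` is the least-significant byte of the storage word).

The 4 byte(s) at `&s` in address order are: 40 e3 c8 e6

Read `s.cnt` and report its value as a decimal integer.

[0]=0x40 [1]=0xe3 [2]=0xc8 [3]=0xe6 (little-endian) → word 0xe6c8e340
cnt:18 @ bit 0 → (0xe6c8e340>>0)&0x3ffff = 0xe340  ←
lvl:6 @ bit 18 → (0xe6c8e340>>18)&0x3f = 0x32
kind:8 @ bit 24 → (0xe6c8e340>>24)&0xff = 0xe6

58176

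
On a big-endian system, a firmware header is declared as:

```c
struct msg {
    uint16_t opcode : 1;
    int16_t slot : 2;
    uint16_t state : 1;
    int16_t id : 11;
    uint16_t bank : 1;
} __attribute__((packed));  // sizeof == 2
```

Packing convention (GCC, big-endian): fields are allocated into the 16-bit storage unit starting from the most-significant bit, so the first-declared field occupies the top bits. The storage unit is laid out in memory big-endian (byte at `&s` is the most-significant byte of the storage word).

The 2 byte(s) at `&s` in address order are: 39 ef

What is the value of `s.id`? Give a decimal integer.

[0]=0x39 [1]=0xef (big-endian) → word 0x39ef
opcode [15+:1] = (word>>15) & 0x1 = 0
slot [13+:2] = (word>>13) & 0x3 = 1
state [12+:1] = (word>>12) & 0x1 = 1
id [1+:11] = (word>>1) & 0x7ff = 1271  ←
bank [0+:1] = (word>>0) & 0x1 = 1
id signed 11b, MSB=1: 1271 - 2048 = -777

-777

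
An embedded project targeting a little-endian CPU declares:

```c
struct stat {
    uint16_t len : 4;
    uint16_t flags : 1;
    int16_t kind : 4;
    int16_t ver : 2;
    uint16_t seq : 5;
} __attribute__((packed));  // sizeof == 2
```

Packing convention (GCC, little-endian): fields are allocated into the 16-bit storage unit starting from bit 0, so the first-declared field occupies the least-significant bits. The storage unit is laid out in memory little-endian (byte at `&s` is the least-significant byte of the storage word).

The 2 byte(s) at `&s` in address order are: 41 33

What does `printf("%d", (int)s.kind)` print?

[0]=0x41 [1]=0x33 (little-endian) → word 0x3341
len [0+:4] = (word>>0) & 0xf = 1
flags [4+:1] = (word>>4) & 0x1 = 0
kind [5+:4] = (word>>5) & 0xf = 10  ←
ver [9+:2] = (word>>9) & 0x3 = 1
seq [11+:5] = (word>>11) & 0x1f = 6
kind signed 4b, MSB=1: 10 - 16 = -6

-6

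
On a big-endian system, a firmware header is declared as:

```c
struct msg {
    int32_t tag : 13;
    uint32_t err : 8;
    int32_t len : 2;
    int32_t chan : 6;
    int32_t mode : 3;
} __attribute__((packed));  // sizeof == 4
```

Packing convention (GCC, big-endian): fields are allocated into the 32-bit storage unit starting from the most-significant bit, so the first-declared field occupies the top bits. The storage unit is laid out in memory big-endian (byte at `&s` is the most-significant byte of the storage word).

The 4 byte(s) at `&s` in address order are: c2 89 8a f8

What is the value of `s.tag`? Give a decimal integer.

[0]=0xc2 [1]=0x89 [2]=0x8a [3]=0xf8 (big-endian) → word 0xc2898af8
tag:13 @ bit 19 → (0xc2898af8>>19)&0x1fff = 0x1851  ←
err:8 @ bit 11 → (0xc2898af8>>11)&0xff = 0x31
len:2 @ bit 9 → (0xc2898af8>>9)&0x3 = 0x1
chan:6 @ bit 3 → (0xc2898af8>>3)&0x3f = 0x1f
mode:3 @ bit 0 → (0xc2898af8>>0)&0x7 = 0x0
tag signed 13b, MSB=1: 6225 - 8192 = -1967

-1967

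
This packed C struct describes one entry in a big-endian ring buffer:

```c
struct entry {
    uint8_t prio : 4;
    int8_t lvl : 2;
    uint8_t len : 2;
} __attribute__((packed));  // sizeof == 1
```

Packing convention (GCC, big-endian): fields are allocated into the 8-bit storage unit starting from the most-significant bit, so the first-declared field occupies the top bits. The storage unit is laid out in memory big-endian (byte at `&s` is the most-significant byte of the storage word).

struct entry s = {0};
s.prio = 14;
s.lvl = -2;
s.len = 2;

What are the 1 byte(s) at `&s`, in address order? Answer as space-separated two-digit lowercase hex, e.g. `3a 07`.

[4+:4] prio=14 & 0xf = 0xe; word=0xe0
[2+:2] lvl=-2 & 0x3 = 0x2; word=0xe8
[0+:2] len=2 & 0x3 = 0x2; word=0xea
word = 0xea → big-endian bytes:
  [0]=0xea

ea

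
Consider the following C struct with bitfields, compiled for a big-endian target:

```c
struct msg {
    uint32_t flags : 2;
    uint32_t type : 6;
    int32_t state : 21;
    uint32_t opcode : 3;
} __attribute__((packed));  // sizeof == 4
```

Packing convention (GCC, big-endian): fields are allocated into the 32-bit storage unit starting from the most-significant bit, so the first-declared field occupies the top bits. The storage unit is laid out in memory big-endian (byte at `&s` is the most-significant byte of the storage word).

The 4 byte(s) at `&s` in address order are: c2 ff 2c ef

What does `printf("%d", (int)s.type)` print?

2

[0]=0xc2 [1]=0xff [2]=0x2c [3]=0xef (big-endian) → word 0xc2ff2cef
flags [30+:2] = (word>>30) & 0x3 = 3
type [24+:6] = (word>>24) & 0x3f = 2  ←
state [3+:21] = (word>>3) & 0x1fffff = 2090397
opcode [0+:3] = (word>>0) & 0x7 = 7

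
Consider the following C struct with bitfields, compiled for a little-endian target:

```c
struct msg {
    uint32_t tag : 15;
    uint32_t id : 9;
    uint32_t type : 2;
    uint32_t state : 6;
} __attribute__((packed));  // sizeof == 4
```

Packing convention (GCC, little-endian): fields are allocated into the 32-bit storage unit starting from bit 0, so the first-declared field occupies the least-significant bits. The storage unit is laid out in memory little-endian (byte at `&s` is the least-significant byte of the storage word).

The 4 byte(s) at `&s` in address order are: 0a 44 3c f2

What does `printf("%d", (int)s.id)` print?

[0]=0x0a [1]=0x44 [2]=0x3c [3]=0xf2 (little-endian) → word 0xf23c440a
tag [0+:15] = (word>>0) & 0x7fff = 17418
id [15+:9] = (word>>15) & 0x1ff = 120  ←
type [24+:2] = (word>>24) & 0x3 = 2
state [26+:6] = (word>>26) & 0x3f = 60

120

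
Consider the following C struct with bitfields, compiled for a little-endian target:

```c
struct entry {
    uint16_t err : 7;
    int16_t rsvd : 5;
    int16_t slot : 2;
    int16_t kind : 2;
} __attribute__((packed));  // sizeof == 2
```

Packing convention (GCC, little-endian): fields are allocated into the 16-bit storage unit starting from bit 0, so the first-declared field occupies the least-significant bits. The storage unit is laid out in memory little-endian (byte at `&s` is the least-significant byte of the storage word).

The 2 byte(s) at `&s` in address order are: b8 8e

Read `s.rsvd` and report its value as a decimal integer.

-3

[0]=0xb8 [1]=0x8e (little-endian) → word 0x8eb8
err:7 @ bit 0 → (0x8eb8>>0)&0x7f = 0x38
rsvd:5 @ bit 7 → (0x8eb8>>7)&0x1f = 0x1d  ←
slot:2 @ bit 12 → (0x8eb8>>12)&0x3 = 0x0
kind:2 @ bit 14 → (0x8eb8>>14)&0x3 = 0x2
rsvd signed 5b, MSB=1: 29 - 32 = -3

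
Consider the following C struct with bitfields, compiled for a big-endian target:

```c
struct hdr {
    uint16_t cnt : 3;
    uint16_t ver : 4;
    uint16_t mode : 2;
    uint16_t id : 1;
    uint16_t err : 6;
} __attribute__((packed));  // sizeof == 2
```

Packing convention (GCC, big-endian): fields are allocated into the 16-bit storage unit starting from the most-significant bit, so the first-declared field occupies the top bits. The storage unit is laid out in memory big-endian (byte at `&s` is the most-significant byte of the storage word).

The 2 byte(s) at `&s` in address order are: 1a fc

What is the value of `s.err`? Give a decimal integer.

[0]=0x1a [1]=0xfc (big-endian) → word 0x1afc
cnt [13+:3] = (word>>13) & 0x7 = 0
ver [9+:4] = (word>>9) & 0xf = 13
mode [7+:2] = (word>>7) & 0x3 = 1
id [6+:1] = (word>>6) & 0x1 = 1
err [0+:6] = (word>>0) & 0x3f = 60  ←

60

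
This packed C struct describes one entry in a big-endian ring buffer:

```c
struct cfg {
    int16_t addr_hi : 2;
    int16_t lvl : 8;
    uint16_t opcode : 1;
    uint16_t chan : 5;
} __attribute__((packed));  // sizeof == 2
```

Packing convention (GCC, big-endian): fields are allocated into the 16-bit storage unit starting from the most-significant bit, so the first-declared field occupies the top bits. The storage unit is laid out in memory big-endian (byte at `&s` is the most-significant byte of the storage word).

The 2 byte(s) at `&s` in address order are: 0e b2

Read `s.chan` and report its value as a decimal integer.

18

[0]=0x0e [1]=0xb2 (big-endian) → word 0x0eb2
addr_hi [14+:2] = (word>>14) & 0x3 = 0
lvl [6+:8] = (word>>6) & 0xff = 58
opcode [5+:1] = (word>>5) & 0x1 = 1
chan [0+:5] = (word>>0) & 0x1f = 18  ←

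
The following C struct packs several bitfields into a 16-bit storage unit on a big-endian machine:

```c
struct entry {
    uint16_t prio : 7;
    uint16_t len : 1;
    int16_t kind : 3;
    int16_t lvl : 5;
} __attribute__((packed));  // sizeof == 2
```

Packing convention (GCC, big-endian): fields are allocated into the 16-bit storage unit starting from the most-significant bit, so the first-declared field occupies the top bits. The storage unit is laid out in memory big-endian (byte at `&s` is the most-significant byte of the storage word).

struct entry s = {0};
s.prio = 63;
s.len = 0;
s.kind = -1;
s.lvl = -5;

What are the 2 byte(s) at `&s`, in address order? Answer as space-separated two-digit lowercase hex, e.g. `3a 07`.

[9+:7] prio=63 & 0x7f = 0x3f; word=0x7e00
[8+:1] len=0 & 0x1 = 0x0; word=0x7e00
[5+:3] kind=-1 & 0x7 = 0x7; word=0x7ee0
[0+:5] lvl=-5 & 0x1f = 0x1b; word=0x7efb
word = 0x7efb → big-endian bytes:
  [0]=0x7e  [1]=0xfb

7e fb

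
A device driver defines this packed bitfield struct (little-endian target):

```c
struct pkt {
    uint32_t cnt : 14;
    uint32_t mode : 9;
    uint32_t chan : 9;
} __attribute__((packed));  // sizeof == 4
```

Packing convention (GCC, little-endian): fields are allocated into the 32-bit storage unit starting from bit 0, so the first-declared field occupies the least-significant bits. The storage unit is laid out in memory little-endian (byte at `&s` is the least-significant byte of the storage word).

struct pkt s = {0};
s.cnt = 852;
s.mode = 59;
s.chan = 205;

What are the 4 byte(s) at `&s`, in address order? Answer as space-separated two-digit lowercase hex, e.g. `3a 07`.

54 c3 8e 66

cnt (14b) val=852 bits=0x354 at bit 0: 0x00000354
mode (9b) val=59 bits=0x3b at bit 14: 0x000ec354
chan (9b) val=205 bits=0xcd at bit 23: 0x668ec354
word = 0x668ec354 → little-endian bytes:
  [0]=0x54  [1]=0xc3  [2]=0x8e  [3]=0x66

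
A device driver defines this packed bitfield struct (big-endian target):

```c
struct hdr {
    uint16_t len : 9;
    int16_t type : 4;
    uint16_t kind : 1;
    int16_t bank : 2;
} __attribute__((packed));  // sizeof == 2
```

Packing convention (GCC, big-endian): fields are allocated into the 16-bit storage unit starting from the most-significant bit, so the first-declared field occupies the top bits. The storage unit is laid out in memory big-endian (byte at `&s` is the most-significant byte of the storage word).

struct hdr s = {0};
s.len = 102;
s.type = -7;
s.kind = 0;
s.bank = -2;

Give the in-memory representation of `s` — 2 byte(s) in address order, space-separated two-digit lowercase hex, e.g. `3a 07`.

len:9 = 102 → 0x66 << 7 → word 0x3300
type:4 = -7 → 0x9 << 3 → word 0x3348
kind:1 = 0 → 0x0 << 2 → word 0x3348
bank:2 = -2 → 0x2 << 0 → word 0x334a
word = 0x334a → big-endian bytes:
  [0]=0x33  [1]=0x4a

33 4a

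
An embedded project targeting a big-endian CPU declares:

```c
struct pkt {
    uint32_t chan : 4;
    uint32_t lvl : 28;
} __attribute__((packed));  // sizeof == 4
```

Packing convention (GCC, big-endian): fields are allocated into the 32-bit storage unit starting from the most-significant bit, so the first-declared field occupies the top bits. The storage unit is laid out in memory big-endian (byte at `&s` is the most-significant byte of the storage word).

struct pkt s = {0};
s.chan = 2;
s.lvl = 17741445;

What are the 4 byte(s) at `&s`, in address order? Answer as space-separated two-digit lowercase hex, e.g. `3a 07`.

21 0e b6 85

[28+:4] chan=2 & 0xf = 0x2; word=0x20000000
[0+:28] lvl=17741445 & 0xfffffff = 0x10eb685; word=0x210eb685
word = 0x210eb685 → big-endian bytes:
  [0]=0x21  [1]=0x0e  [2]=0xb6  [3]=0x85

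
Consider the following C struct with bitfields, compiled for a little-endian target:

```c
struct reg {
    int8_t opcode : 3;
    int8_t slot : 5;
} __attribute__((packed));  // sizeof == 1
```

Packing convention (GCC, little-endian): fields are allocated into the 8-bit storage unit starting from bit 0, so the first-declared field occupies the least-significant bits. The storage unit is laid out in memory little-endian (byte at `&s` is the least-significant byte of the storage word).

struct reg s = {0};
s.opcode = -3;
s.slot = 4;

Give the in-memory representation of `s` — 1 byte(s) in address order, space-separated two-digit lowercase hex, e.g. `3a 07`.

opcode:3 = -3 → 0x5 << 0 → word 0x05
slot:5 = 4 → 0x4 << 3 → word 0x25
word = 0x25 → little-endian bytes:
  [0]=0x25

25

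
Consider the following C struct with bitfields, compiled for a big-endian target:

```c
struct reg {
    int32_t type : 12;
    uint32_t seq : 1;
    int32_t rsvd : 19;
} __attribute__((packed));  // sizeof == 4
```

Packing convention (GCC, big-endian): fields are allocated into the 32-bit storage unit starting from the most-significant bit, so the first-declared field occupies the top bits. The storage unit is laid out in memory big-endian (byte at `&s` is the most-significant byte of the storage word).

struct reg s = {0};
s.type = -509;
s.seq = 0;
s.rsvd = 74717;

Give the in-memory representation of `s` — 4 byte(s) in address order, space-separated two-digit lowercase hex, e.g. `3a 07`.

type:12 = -509 → 0xe03 << 20 → word 0xe0300000
seq:1 = 0 → 0x0 << 19 → word 0xe0300000
rsvd:19 = 74717 → 0x123dd << 0 → word 0xe03123dd
word = 0xe03123dd → big-endian bytes:
  [0]=0xe0  [1]=0x31  [2]=0x23  [3]=0xdd

e0 31 23 dd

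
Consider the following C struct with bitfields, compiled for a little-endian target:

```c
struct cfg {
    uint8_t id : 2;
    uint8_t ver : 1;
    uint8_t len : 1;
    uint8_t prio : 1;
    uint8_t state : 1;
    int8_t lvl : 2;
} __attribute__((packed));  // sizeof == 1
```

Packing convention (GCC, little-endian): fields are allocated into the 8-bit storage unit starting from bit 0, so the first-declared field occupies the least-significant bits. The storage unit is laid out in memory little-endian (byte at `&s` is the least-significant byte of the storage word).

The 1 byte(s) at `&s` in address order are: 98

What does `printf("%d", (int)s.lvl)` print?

[0]=0x98 (little-endian) → word 0x98
id:2 @ bit 0 → (0x98>>0)&0x3 = 0x0
ver:1 @ bit 2 → (0x98>>2)&0x1 = 0x0
len:1 @ bit 3 → (0x98>>3)&0x1 = 0x1
prio:1 @ bit 4 → (0x98>>4)&0x1 = 0x1
state:1 @ bit 5 → (0x98>>5)&0x1 = 0x0
lvl:2 @ bit 6 → (0x98>>6)&0x3 = 0x2  ←
lvl signed 2b, MSB=1: 2 - 4 = -2

-2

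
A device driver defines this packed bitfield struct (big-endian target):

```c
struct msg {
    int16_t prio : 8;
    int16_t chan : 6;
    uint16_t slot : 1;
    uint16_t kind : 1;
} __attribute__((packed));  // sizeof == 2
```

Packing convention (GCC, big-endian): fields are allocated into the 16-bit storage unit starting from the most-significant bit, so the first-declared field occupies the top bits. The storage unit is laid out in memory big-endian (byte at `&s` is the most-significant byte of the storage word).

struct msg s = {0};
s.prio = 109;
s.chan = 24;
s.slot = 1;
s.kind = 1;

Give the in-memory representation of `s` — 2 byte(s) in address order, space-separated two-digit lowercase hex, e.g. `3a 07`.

6d 63

[8+:8] prio=109 & 0xff = 0x6d; word=0x6d00
[2+:6] chan=24 & 0x3f = 0x18; word=0x6d60
[1+:1] slot=1 & 0x1 = 0x1; word=0x6d62
[0+:1] kind=1 & 0x1 = 0x1; word=0x6d63
word = 0x6d63 → big-endian bytes:
  [0]=0x6d  [1]=0x63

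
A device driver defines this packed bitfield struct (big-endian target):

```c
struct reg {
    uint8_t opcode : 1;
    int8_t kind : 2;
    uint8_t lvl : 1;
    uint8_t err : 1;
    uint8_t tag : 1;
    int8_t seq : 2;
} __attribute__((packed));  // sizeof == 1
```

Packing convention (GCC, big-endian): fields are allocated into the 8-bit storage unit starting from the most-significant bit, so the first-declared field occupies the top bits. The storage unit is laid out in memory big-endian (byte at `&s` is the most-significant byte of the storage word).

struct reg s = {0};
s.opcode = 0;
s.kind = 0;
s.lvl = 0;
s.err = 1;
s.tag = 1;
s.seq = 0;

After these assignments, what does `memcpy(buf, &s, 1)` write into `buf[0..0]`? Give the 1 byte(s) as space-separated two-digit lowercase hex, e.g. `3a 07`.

0c

opcode:1 = 0 → 0x0 << 7 → word 0x00
kind:2 = 0 → 0x0 << 5 → word 0x00
lvl:1 = 0 → 0x0 << 4 → word 0x00
err:1 = 1 → 0x1 << 3 → word 0x08
tag:1 = 1 → 0x1 << 2 → word 0x0c
seq:2 = 0 → 0x0 << 0 → word 0x0c
word = 0x0c → big-endian bytes:
  [0]=0x0c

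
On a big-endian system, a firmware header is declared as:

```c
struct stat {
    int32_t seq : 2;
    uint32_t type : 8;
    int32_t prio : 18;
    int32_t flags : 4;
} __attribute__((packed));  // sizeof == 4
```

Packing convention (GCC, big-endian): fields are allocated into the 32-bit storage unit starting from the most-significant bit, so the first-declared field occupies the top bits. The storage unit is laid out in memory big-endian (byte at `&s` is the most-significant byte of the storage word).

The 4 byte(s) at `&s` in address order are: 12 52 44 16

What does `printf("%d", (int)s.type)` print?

[0]=0x12 [1]=0x52 [2]=0x44 [3]=0x16 (big-endian) → word 0x12524416
seq [30+:2] = (word>>30) & 0x3 = 0
type [22+:8] = (word>>22) & 0xff = 73  ←
prio [4+:18] = (word>>4) & 0x3ffff = 74817
flags [0+:4] = (word>>0) & 0xf = 6

73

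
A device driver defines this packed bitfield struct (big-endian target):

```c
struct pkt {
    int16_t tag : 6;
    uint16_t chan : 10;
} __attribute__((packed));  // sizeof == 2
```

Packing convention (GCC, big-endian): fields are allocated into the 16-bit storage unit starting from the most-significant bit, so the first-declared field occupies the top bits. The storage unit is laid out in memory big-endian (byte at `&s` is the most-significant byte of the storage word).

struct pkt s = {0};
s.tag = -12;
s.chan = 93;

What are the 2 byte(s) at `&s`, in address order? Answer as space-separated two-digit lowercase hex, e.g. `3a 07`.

d0 5d

tag (6b) val=-12 bits=0x34 at bit 10: 0xd000
chan (10b) val=93 bits=0x5d at bit 0: 0xd05d
word = 0xd05d → big-endian bytes:
  [0]=0xd0  [1]=0x5d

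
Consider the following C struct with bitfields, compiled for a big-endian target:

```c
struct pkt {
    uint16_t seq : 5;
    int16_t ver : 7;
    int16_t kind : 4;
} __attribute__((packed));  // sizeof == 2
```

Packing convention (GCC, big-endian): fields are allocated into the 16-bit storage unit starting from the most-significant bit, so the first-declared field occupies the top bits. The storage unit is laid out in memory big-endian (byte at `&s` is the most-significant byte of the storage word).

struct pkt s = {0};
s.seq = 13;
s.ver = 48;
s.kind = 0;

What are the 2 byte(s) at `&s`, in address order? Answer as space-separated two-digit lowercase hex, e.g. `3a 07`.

seq:5 = 13 → 0xd << 11 → word 0x6800
ver:7 = 48 → 0x30 << 4 → word 0x6b00
kind:4 = 0 → 0x0 << 0 → word 0x6b00
word = 0x6b00 → big-endian bytes:
  [0]=0x6b  [1]=0x00

6b 00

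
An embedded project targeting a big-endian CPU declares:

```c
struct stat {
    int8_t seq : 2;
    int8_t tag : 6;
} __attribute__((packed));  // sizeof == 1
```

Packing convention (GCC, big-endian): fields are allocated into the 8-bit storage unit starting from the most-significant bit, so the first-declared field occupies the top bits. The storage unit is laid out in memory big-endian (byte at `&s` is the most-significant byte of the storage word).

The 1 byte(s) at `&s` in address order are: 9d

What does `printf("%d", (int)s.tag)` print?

[0]=0x9d (big-endian) → word 0x9d
seq:2 @ bit 6 → (0x9d>>6)&0x3 = 0x2
tag:6 @ bit 0 → (0x9d>>0)&0x3f = 0x1d  ←
tag signed 6b, MSB=0: value = 29

29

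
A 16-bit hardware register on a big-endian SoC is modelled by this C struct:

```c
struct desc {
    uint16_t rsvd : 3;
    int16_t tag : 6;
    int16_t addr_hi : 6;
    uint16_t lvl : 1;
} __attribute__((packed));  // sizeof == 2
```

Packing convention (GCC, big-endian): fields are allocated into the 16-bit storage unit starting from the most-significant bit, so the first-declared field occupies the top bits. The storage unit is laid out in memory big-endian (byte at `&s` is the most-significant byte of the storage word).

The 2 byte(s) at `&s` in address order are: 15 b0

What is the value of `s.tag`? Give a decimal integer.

[0]=0x15 [1]=0xb0 (big-endian) → word 0x15b0
rsvd [13+:3] = (word>>13) & 0x7 = 0
tag [7+:6] = (word>>7) & 0x3f = 43  ←
addr_hi [1+:6] = (word>>1) & 0x3f = 24
lvl [0+:1] = (word>>0) & 0x1 = 0
tag signed 6b, MSB=1: 43 - 64 = -21

-21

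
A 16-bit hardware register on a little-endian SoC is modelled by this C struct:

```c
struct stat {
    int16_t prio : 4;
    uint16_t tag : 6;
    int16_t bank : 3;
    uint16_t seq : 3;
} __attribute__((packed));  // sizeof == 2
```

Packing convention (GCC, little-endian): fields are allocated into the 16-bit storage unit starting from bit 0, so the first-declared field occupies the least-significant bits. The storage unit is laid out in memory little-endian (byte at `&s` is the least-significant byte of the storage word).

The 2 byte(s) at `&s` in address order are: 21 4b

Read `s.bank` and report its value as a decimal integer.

[0]=0x21 [1]=0x4b (little-endian) → word 0x4b21
prio [0+:4] = (word>>0) & 0xf = 1
tag [4+:6] = (word>>4) & 0x3f = 50
bank [10+:3] = (word>>10) & 0x7 = 2  ←
seq [13+:3] = (word>>13) & 0x7 = 2
bank signed 3b, MSB=0: value = 2

2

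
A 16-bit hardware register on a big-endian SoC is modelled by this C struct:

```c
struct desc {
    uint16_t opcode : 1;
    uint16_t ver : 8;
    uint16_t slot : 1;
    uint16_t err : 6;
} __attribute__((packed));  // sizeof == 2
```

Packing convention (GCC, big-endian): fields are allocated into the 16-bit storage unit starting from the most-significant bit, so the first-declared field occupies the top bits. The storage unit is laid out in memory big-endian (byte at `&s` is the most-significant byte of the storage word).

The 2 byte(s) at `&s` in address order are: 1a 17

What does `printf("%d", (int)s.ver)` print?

[0]=0x1a [1]=0x17 (big-endian) → word 0x1a17
opcode:1 @ bit 15 → (0x1a17>>15)&0x1 = 0x0
ver:8 @ bit 7 → (0x1a17>>7)&0xff = 0x34  ←
slot:1 @ bit 6 → (0x1a17>>6)&0x1 = 0x0
err:6 @ bit 0 → (0x1a17>>0)&0x3f = 0x17

52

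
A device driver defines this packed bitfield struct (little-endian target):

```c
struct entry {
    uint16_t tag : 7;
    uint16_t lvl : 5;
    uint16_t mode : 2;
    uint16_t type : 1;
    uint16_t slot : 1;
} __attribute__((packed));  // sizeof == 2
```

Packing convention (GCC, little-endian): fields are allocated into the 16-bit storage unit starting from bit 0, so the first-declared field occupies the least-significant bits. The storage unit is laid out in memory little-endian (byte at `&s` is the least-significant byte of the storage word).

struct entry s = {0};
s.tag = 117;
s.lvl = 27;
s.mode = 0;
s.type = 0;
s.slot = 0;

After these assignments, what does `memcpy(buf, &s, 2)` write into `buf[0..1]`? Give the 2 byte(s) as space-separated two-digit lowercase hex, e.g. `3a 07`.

f5 0d

[0+:7] tag=117 & 0x7f = 0x75; word=0x0075
[7+:5] lvl=27 & 0x1f = 0x1b; word=0x0df5
[12+:2] mode=0 & 0x3 = 0x0; word=0x0df5
[14+:1] type=0 & 0x1 = 0x0; word=0x0df5
[15+:1] slot=0 & 0x1 = 0x0; word=0x0df5
word = 0x0df5 → little-endian bytes:
  [0]=0xf5  [1]=0x0d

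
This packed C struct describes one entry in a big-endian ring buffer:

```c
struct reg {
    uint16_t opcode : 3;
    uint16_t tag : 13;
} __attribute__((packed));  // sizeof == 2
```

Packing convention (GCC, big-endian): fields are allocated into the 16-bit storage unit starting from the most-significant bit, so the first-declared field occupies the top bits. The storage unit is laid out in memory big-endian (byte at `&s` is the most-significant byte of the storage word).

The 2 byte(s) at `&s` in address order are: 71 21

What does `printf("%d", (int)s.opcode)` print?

3

[0]=0x71 [1]=0x21 (big-endian) → word 0x7121
opcode:3 @ bit 13 → (0x7121>>13)&0x7 = 0x3  ←
tag:13 @ bit 0 → (0x7121>>0)&0x1fff = 0x1121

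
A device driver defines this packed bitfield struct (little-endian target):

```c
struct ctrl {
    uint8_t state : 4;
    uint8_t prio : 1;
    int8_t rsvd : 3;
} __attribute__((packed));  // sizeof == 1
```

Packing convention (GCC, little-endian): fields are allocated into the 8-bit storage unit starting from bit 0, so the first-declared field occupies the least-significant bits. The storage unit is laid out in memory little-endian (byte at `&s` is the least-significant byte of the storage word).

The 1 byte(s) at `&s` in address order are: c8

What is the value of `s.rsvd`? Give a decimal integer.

[0]=0xc8 (little-endian) → word 0xc8
state [0+:4] = (word>>0) & 0xf = 8
prio [4+:1] = (word>>4) & 0x1 = 0
rsvd [5+:3] = (word>>5) & 0x7 = 6  ←
rsvd signed 3b, MSB=1: 6 - 8 = -2

-2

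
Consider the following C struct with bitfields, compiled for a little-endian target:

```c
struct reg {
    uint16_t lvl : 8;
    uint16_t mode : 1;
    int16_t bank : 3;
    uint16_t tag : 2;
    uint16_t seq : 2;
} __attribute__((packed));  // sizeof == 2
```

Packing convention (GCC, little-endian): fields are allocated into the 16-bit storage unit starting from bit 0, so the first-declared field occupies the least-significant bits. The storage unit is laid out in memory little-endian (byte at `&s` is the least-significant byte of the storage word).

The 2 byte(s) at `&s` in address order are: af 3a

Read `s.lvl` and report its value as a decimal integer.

[0]=0xaf [1]=0x3a (little-endian) → word 0x3aaf
lvl:8 @ bit 0 → (0x3aaf>>0)&0xff = 0xaf  ←
mode:1 @ bit 8 → (0x3aaf>>8)&0x1 = 0x0
bank:3 @ bit 9 → (0x3aaf>>9)&0x7 = 0x5
tag:2 @ bit 12 → (0x3aaf>>12)&0x3 = 0x3
seq:2 @ bit 14 → (0x3aaf>>14)&0x3 = 0x0

175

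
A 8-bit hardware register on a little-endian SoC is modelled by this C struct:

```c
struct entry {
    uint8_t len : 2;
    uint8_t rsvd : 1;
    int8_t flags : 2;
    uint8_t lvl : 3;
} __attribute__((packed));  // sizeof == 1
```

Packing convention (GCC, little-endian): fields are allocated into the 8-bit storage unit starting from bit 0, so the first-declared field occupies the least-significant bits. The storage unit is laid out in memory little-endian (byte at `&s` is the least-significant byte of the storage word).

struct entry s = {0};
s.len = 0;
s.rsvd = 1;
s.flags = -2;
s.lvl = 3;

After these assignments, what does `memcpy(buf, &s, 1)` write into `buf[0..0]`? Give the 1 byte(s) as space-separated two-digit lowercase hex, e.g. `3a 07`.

74

len:2 = 0 → 0x0 << 0 → word 0x00
rsvd:1 = 1 → 0x1 << 2 → word 0x04
flags:2 = -2 → 0x2 << 3 → word 0x14
lvl:3 = 3 → 0x3 << 5 → word 0x74
word = 0x74 → little-endian bytes:
  [0]=0x74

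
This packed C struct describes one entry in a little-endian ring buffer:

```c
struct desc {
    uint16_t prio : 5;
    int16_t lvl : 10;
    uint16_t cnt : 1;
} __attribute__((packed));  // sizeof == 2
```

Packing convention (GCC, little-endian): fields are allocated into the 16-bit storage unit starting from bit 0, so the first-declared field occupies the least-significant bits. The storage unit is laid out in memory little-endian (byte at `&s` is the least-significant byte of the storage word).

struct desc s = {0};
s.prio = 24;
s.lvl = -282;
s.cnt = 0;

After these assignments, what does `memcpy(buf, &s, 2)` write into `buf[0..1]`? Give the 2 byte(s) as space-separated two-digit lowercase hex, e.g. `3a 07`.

prio:5 = 24 → 0x18 << 0 → word 0x0018
lvl:10 = -282 → 0x2e6 << 5 → word 0x5cd8
cnt:1 = 0 → 0x0 << 15 → word 0x5cd8
word = 0x5cd8 → little-endian bytes:
  [0]=0xd8  [1]=0x5c

d8 5c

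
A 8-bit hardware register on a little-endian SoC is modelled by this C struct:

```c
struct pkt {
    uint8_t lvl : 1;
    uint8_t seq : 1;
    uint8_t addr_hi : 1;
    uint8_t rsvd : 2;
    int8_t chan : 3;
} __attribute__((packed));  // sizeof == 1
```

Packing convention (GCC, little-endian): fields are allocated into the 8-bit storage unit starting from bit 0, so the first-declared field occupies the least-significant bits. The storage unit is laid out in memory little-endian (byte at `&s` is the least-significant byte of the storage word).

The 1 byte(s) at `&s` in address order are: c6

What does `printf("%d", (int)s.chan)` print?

[0]=0xc6 (little-endian) → word 0xc6
lvl [0+:1] = (word>>0) & 0x1 = 0
seq [1+:1] = (word>>1) & 0x1 = 1
addr_hi [2+:1] = (word>>2) & 0x1 = 1
rsvd [3+:2] = (word>>3) & 0x3 = 0
chan [5+:3] = (word>>5) & 0x7 = 6  ←
chan signed 3b, MSB=1: 6 - 8 = -2

-2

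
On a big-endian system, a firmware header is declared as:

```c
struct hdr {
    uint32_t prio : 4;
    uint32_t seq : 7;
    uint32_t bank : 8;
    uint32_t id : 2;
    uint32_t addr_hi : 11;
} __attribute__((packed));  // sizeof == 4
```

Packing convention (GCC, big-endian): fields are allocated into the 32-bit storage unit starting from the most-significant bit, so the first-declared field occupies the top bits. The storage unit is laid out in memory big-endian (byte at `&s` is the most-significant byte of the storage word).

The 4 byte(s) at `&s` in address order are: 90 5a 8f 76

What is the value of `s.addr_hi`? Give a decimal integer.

[0]=0x90 [1]=0x5a [2]=0x8f [3]=0x76 (big-endian) → word 0x905a8f76
prio [28+:4] = (word>>28) & 0xf = 9
seq [21+:7] = (word>>21) & 0x7f = 2
bank [13+:8] = (word>>13) & 0xff = 212
id [11+:2] = (word>>11) & 0x3 = 1
addr_hi [0+:11] = (word>>0) & 0x7ff = 1910  ←

1910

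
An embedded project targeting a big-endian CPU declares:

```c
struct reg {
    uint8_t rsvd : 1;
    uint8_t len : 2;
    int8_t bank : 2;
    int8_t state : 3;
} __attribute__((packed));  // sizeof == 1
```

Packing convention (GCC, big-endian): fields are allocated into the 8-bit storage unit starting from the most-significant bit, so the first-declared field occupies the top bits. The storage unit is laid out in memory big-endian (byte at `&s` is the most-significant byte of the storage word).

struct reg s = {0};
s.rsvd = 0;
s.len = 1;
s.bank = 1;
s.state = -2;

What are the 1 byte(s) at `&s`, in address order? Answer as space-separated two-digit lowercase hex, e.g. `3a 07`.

rsvd (1b) val=0 bits=0x0 at bit 7: 0x00
len (2b) val=1 bits=0x1 at bit 5: 0x20
bank (2b) val=1 bits=0x1 at bit 3: 0x28
state (3b) val=-2 bits=0x6 at bit 0: 0x2e
word = 0x2e → big-endian bytes:
  [0]=0x2e

2e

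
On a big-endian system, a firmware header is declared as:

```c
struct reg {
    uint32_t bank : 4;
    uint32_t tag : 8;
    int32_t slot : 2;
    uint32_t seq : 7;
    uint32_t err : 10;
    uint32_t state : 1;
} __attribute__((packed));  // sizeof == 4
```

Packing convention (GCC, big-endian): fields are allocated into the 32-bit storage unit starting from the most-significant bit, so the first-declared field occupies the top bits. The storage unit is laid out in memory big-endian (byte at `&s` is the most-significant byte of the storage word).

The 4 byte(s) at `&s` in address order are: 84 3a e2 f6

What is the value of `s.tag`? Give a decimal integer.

[0]=0x84 [1]=0x3a [2]=0xe2 [3]=0xf6 (big-endian) → word 0x843ae2f6
bank [28+:4] = (word>>28) & 0xf = 8
tag [20+:8] = (word>>20) & 0xff = 67  ←
slot [18+:2] = (word>>18) & 0x3 = 2
seq [11+:7] = (word>>11) & 0x7f = 92
err [1+:10] = (word>>1) & 0x3ff = 379
state [0+:1] = (word>>0) & 0x1 = 0

67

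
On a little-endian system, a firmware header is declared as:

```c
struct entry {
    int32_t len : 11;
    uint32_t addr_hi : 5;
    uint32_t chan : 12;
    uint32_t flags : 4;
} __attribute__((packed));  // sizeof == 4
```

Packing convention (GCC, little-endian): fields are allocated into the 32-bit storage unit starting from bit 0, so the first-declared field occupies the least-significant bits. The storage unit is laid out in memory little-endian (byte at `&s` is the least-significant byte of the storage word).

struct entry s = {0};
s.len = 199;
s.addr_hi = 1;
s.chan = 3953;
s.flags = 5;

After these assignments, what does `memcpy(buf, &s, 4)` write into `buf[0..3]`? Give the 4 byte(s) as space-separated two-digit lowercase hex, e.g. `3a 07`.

[0+:11] len=199 & 0x7ff = 0xc7; word=0x000000c7
[11+:5] addr_hi=1 & 0x1f = 0x1; word=0x000008c7
[16+:12] chan=3953 & 0xfff = 0xf71; word=0x0f7108c7
[28+:4] flags=5 & 0xf = 0x5; word=0x5f7108c7
word = 0x5f7108c7 → little-endian bytes:
  [0]=0xc7  [1]=0x08  [2]=0x71  [3]=0x5f

c7 08 71 5f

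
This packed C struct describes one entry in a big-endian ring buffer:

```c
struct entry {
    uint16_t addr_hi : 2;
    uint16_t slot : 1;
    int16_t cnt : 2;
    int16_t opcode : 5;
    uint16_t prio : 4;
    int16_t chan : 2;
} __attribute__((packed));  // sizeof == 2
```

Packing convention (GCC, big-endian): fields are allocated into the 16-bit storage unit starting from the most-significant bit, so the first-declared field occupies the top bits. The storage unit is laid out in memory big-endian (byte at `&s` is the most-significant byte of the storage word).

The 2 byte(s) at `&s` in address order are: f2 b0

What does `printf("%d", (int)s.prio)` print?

[0]=0xf2 [1]=0xb0 (big-endian) → word 0xf2b0
addr_hi [14+:2] = (word>>14) & 0x3 = 3
slot [13+:1] = (word>>13) & 0x1 = 1
cnt [11+:2] = (word>>11) & 0x3 = 2
opcode [6+:5] = (word>>6) & 0x1f = 10
prio [2+:4] = (word>>2) & 0xf = 12  ←
chan [0+:2] = (word>>0) & 0x3 = 0

12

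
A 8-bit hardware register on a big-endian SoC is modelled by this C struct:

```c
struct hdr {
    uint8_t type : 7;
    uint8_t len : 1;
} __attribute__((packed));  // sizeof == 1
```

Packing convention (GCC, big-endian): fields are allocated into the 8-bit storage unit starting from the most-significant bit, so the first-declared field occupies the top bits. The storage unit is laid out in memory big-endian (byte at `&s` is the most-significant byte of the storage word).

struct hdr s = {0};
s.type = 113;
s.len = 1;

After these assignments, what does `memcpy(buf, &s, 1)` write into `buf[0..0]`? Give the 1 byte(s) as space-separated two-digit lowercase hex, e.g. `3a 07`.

e3

[1+:7] type=113 & 0x7f = 0x71; word=0xe2
[0+:1] len=1 & 0x1 = 0x1; word=0xe3
word = 0xe3 → big-endian bytes:
  [0]=0xe3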